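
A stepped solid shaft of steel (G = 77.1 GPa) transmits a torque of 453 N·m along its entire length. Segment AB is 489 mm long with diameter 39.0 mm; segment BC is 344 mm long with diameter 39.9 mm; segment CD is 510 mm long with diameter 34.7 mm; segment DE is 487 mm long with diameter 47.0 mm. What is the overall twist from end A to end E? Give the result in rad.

0.0478 rad

J_AB = π(0.0390)⁴/32 = 2.27×10^-7 m⁴; J_BC = π(0.0399)⁴/32 = 2.49×10^-7 m⁴; J_CD = π(0.0347)⁴/32 = 1.42×10^-7 m⁴; J_DE = π(0.0470)⁴/32 = 4.79×10^-7 m⁴.
θ = (T/G)·Σ L_i/J_i = (453.0/77.1×10⁹)·(0.489/2.27×10^-7 + 0.344/2.49×10^-7 + 0.510/1.42×10^-7 + 0.487/4.79×10^-7) = 0.04780 rad.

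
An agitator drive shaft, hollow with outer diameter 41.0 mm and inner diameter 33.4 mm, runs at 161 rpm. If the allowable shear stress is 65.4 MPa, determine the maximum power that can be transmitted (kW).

J = π(d_o⁴ − d_i⁴)/32 = π(0.0410⁴ − 0.0334⁴)/32 = 1.552×10^-7 m⁴.
T_max = τ_allow·J/r = 6.54×10^7 × 1.552×10^-7 / 0.0205 = 495.3 N·m.
ω = 2π·161/60 = 16.86 rad/s, so P_max = T_max·ω = 8350 W.

8.35 kW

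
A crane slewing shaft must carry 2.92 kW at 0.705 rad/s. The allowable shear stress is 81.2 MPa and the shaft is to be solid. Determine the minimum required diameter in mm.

63.8 mm

ω = 0.705 rad/s, so T = P/ω = 2.92×10³ / 0.7050 = 4142 N·m.
For a solid shaft τ_max = 16T/(πd³), so d = (16T/(π τ_allow))^(1/3) = (16·4142/(π·8.12×10^7))^(1/3) = 0.06381 m.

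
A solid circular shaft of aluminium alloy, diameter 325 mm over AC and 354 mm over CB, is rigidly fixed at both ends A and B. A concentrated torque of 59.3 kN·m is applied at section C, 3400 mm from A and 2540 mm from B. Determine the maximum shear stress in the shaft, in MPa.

4.45 MPa

Compatibility: T_A·a/J_AC = T_B·b/J_CB with T_A + T_B = T₀.
J_AC = 1.10×10^-3 m⁴, J_CB = 1.54×10^-3 m⁴, so T_A = T₀·(J_AC/a)/((J_AC/a)+(J_CB/b)) = 20560 N·m, T_B = 38740 N·m.
τ in each portion: τ_AC = 3.05×10^6 Pa, τ_CB = 4.45×10^6 Pa; maximum is in CB.
τ_max = T_CB·r/J = 38740·0.177/1.54×10^-3 = 4.447×10^6 Pa.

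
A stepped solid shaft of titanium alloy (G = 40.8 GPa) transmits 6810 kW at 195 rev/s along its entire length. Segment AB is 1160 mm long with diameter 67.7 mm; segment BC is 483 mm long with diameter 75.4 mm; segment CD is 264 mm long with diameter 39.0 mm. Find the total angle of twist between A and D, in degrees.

14.7°

ω = 2π·195 = 1225 rad/s, so T = P/ω = 6810×10³ / 1225 = 5558 N·m.
J_AB = π(0.0677)⁴/32 = 2.06×10^-6 m⁴; J_BC = π(0.0754)⁴/32 = 3.17×10^-6 m⁴; J_CD = π(0.0390)⁴/32 = 2.27×10^-7 m⁴.
θ = (T/G)·Σ L_i/J_i = (5558/40.8×10⁹)·(1.16/2.06×10^-6 + 0.483/3.17×10^-6 + 0.264/2.27×10^-7) = 0.2557 rad.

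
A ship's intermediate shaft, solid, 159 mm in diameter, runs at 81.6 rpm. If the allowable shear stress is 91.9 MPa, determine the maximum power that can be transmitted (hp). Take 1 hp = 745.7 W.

831 hp

J = πd⁴/32 = π(0.159)⁴/32 = 6.275×10^-5 m⁴.
T_max = τ_allow·J/r = 9.19×10^7 × 6.275×10^-5 / 0.0795 = 72530 N·m.
ω = 2π·81.6/60 = 8.545 rad/s, so P_max = T_max·ω = 6.198×10^5 W.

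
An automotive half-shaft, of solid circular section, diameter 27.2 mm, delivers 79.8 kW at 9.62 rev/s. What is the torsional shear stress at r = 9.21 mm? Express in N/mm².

226 N/mm²

ω = 2π·9.62 = 60.44 rad/s, so T = P/ω = 79.8×10³ / 60.44 = 1320 N·m.
J = πd⁴/32 = π(0.0272)⁴/32 = 5.374×10^-8 m⁴.
Shear stress varies linearly with radius: τ = T·r/J = 1320 × 0.00921 / 5.374×10^-8 = 2.263×10^8 Pa.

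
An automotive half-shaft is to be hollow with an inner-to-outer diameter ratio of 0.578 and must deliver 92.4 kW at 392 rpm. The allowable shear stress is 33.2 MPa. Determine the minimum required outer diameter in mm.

ω = 2π·392/60 = 41.05 rad/s, so T = P/ω = 92.4×10³ / 41.05 = 2251 N·m.
For a hollow shaft with d_i/d_o = 0.578: τ_max = 16T/(π d_o³ (1−k⁴)), so d_o = [16T/(π τ_allow (1−k⁴))]^(1/3) = [16·2251/(π·3.32×10^7·0.8884)]^(1/3) = 0.07298 m.

73.0 mm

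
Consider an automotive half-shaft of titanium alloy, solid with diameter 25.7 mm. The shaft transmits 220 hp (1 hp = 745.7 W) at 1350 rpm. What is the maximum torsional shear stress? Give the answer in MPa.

ω = 2π·1350/60 = 141.4 rad/s, so T = P/ω = 220×745.7 / 141.4 = 1160 N·m.
J = πd⁴/32 = π(0.0257)⁴/32 = 4.283×10^-8 m⁴.
τ_max = T·r/J = 1160 × 0.0129 / 4.283×10^-8 = 3.482×10^8 Pa.

348 MPa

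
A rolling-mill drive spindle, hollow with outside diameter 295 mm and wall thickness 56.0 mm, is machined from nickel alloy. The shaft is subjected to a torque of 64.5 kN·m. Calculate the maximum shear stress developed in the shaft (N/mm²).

J = π(d_o⁴ − d_i⁴)/32 = π(0.295⁴ − 0.183⁴)/32 = 6.334×10^-4 m⁴.
τ_max = T·r/J = 64500 × 0.147 / 6.334×10^-4 = 1.502×10^7 Pa.

15.0 N/mm²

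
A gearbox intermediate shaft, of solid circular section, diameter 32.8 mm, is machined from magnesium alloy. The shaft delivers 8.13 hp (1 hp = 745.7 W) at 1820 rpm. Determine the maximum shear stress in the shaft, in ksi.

ω = 2π·1820/60 = 190.6 rad/s, so T = P/ω = 8.13×745.7 / 190.6 = 31.81 N·m.
J = πd⁴/32 = π(0.0328)⁴/32 = 1.136×10^-7 m⁴.
τ_max = T·r/J = 31.81 × 0.0164 / 1.136×10^-7 = 4.591×10^6 Pa.

0.666 ksi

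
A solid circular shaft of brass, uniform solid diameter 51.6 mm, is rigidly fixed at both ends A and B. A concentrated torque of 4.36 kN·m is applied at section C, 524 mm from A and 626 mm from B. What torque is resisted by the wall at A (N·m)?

With uniform GJ and both ends fixed, compatibility θ_AC = θ_CB gives T_A·a = T_B·b, together with T_A + T_B = T₀.
T_A = T₀·b/(a+b) = 4360·626/1150 = 2373 N·m; T_B = 1987 N·m.

2370 N·m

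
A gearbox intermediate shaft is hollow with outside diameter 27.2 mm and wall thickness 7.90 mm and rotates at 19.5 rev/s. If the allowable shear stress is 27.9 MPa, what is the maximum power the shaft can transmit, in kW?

J = π(d_o⁴ − d_i⁴)/32 = π(0.0272⁴ − 0.0114⁴)/32 = 5.208×10^-8 m⁴.
T_max = τ_allow·J/r = 2.79×10^7 × 5.208×10^-8 / 0.0136 = 106.8 N·m.
ω = 2π·19.5 = 122.5 rad/s, so P_max = T_max·ω = 1.309×10^4 W.

13.1 kW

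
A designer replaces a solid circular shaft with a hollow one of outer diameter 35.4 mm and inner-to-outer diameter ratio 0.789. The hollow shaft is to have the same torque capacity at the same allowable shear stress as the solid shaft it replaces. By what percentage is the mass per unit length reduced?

Equal τ_max and T ⇒ the solid shaft needs d_s³ = d_o³(1−k⁴), so d_s = 35.4·(1−0.789⁴)^(1/3) = 30.06 mm.
Area ratio A_h/A_s = d_o²(1−k²)/d_s² = (1−k²)/(1−k⁴)^(2/3) = 0.5234.
Mass saving = 1 − 0.5234 = 47.7 %.

47.7 %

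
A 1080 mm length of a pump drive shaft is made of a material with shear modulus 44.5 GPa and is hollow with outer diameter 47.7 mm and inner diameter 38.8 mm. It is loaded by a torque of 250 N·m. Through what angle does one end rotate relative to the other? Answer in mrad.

J = π(d_o⁴ − d_i⁴)/32 = π(0.0477⁴ − 0.0388⁴)/32 = 2.857×10^-7 m⁴.
θ = T·L/(G·J) = 250.0 × 1.08 / (44.5×10⁹ × 2.857×10^-7) = 0.02123 rad.

21.2 mrad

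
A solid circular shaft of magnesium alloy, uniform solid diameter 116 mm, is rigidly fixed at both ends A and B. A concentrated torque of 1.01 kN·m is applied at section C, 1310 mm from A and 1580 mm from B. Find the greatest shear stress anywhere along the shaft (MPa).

With uniform GJ and both ends fixed, compatibility θ_AC = θ_CB gives T_A·a = T_B·b, together with T_A + T_B = T₀.
T_A = T₀·b/(a+b) = 1010·1580/2890 = 552.2 N·m; T_B = 457.8 N·m.
τ in each portion: τ_AC = 1.80×10^6 Pa, τ_CB = 1.49×10^6 Pa; maximum is in AC.
τ_max = T_AC·r/J = 552.2·0.0580/1.78×10^-5 = 1.802×10^6 Pa.

1.80 MPa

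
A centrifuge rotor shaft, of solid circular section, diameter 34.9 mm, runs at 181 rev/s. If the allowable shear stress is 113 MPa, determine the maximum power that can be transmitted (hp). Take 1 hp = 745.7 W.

J = πd⁴/32 = π(0.0349)⁴/32 = 1.456×10^-7 m⁴.
T_max = τ_allow·J/r = 1.13×10^8 × 1.456×10^-7 / 0.0175 = 943.2 N·m.
ω = 2π·181 = 1137 rad/s, so P_max = T_max·ω = 1.073×10^6 W.

1440 hp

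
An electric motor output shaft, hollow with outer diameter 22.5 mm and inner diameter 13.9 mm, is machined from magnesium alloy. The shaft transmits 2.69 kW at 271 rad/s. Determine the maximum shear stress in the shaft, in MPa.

ω = 271 rad/s, so T = P/ω = 2.69×10³ / 271.0 = 9.926 N·m.
J = π(d_o⁴ − d_i⁴)/32 = π(0.0225⁴ − 0.0139⁴)/32 = 2.150×10^-8 m⁴.
τ_max = T·r/J = 9.926 × 0.0112 / 2.150×10^-8 = 5.195×10^6 Pa.

5.19 MPa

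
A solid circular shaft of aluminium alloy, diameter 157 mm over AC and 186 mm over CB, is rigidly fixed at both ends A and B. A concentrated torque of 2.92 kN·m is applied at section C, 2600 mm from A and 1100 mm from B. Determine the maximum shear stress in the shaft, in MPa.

Compatibility: T_A·a/J_AC = T_B·b/J_CB with T_A + T_B = T₀.
J_AC = 5.96×10^-5 m⁴, J_CB = 1.18×10^-4 m⁴, so T_A = T₀·(J_AC/a)/((J_AC/a)+(J_CB/b)) = 516.2 N·m, T_B = 2404 N·m.
τ in each portion: τ_AC = 6.79×10^5 Pa, τ_CB = 1.90×10^6 Pa; maximum is in CB.
τ_max = T_CB·r/J = 2404·0.0930/1.18×10^-4 = 1.902×10^6 Pa.

1.90 MPa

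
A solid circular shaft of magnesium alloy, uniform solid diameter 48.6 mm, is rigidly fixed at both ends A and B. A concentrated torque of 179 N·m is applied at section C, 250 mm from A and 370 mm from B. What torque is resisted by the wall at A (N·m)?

107 N·m

With uniform GJ and both ends fixed, compatibility θ_AC = θ_CB gives T_A·a = T_B·b, together with T_A + T_B = T₀.
T_A = T₀·b/(a+b) = 179.0·370/620.0 = 106.8 N·m; T_B = 72.18 N·m.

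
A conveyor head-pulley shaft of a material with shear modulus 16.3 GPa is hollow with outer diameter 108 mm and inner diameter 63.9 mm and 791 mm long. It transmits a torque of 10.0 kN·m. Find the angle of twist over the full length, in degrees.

2.37°

J = π(d_o⁴ − d_i⁴)/32 = π(0.108⁴ − 0.0639⁴)/32 = 1.172×10^-5 m⁴.
θ = T·L/(G·J) = 10000 × 0.791 / (16.3×10⁹ × 1.172×10^-5) = 0.04141 rad.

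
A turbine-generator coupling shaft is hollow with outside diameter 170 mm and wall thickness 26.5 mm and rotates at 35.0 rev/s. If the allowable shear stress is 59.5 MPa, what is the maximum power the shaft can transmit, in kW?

9790 kW

J = π(d_o⁴ − d_i⁴)/32 = π(0.170⁴ − 0.117⁴)/32 = 6.360×10^-5 m⁴.
T_max = τ_allow·J/r = 5.95×10^7 × 6.360×10^-5 / 0.0850 = 44520 N·m.
ω = 2π·35.0 = 219.9 rad/s, so P_max = T_max·ω = 9.790×10^6 W.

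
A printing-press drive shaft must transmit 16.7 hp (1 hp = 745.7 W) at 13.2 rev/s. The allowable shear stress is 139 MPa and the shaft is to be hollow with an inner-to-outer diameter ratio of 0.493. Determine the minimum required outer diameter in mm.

18.0 mm

ω = 2π·13.2 = 82.94 rad/s, so T = P/ω = 16.7×745.7 / 82.94 = 150.2 N·m.
For a hollow shaft with d_i/d_o = 0.493: τ_max = 16T/(π d_o³ (1−k⁴)), so d_o = [16T/(π τ_allow (1−k⁴))]^(1/3) = [16·150.2/(π·1.39×10^8·0.9409)]^(1/3) = 0.01802 m.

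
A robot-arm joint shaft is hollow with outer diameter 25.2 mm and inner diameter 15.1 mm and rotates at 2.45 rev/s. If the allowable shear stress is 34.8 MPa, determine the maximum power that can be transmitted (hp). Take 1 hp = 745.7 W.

J = π(d_o⁴ − d_i⁴)/32 = π(0.0252⁴ − 0.0151⁴)/32 = 3.449×10^-8 m⁴.
T_max = τ_allow·J/r = 3.48×10^7 × 3.449×10^-8 / 0.0126 = 95.25 N·m.
ω = 2π·2.45 = 15.39 rad/s, so P_max = T_max·ω = 1466 W.

1.97 hp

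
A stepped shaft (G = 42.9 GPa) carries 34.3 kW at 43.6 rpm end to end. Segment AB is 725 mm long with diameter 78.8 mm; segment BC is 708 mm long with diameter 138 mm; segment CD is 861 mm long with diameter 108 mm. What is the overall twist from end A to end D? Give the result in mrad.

ω = 2π·43.6/60 = 4.566 rad/s, so T = P/ω = 34.3×10³ / 4.566 = 7512 N·m.
J_AB = π(0.0788)⁴/32 = 3.79×10^-6 m⁴; J_BC = π(0.138)⁴/32 = 3.56×10^-5 m⁴; J_CD = π(0.108)⁴/32 = 1.34×10^-5 m⁴.
θ = (T/G)·Σ L_i/J_i = (7512/42.9×10⁹)·(0.725/3.79×10^-6 + 0.708/3.56×10^-5 + 0.861/1.34×10^-5) = 0.04831 rad.

48.3 mrad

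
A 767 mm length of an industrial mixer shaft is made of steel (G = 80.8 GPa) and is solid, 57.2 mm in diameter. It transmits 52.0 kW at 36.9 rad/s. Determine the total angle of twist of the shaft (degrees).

0.729°

ω = 36.9 rad/s, so T = P/ω = 52.0×10³ / 36.90 = 1409 N·m.
J = πd⁴/32 = π(0.0572)⁴/32 = 1.051×10^-6 m⁴.
θ = T·L/(G·J) = 1409 × 0.767 / (80.8×10⁹ × 1.051×10^-6) = 0.01273 rad.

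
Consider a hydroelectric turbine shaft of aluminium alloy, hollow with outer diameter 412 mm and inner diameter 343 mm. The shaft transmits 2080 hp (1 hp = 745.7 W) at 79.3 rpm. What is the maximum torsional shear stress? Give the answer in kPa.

ω = 2π·79.3/60 = 8.304 rad/s, so T = P/ω = 2080×745.7 / 8.304 = 186800 N·m.
J = π(d_o⁴ − d_i⁴)/32 = π(0.412⁴ − 0.343⁴)/32 = 1.470×10^-3 m⁴.
τ_max = T·r/J = 186800 × 0.206 / 1.470×10^-3 = 2.618×10^7 Pa.

26200 kPa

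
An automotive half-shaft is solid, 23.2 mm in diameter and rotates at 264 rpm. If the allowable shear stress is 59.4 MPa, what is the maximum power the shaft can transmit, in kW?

4.03 kW

J = πd⁴/32 = π(0.0232)⁴/32 = 2.844×10^-8 m⁴.
T_max = τ_allow·J/r = 5.94×10^7 × 2.844×10^-8 / 0.0116 = 145.6 N·m.
ω = 2π·264/60 = 27.65 rad/s, so P_max = T_max·ω = 4026 W.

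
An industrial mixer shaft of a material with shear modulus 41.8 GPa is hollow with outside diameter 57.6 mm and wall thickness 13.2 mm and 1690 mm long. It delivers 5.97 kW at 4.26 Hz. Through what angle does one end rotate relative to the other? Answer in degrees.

0.523°

ω = 2π·4.26 = 26.77 rad/s, so T = P/ω = 5.97×10³ / 26.77 = 223.0 N·m.
J = π(d_o⁴ − d_i⁴)/32 = π(0.0576⁴ − 0.0312⁴)/32 = 9.876×10^-7 m⁴.
θ = T·L/(G·J) = 223.0 × 1.69 / (41.8×10⁹ × 9.876×10^-7) = 9.131×10^-3 rad.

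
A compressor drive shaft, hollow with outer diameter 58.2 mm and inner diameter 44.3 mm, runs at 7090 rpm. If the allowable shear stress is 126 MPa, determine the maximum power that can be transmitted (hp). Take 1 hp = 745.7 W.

3230 hp

J = π(d_o⁴ − d_i⁴)/32 = π(0.0582⁴ − 0.0443⁴)/32 = 7.483×10^-7 m⁴.
T_max = τ_allow·J/r = 1.26×10^8 × 7.483×10^-7 / 0.0291 = 3240 N·m.
ω = 2π·7090/60 = 742.5 rad/s, so P_max = T_max·ω = 2.406×10^6 W.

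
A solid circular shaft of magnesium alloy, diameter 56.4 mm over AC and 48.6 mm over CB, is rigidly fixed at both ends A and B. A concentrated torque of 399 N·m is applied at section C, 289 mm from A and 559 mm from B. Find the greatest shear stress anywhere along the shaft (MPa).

Compatibility: T_A·a/J_AC = T_B·b/J_CB with T_A + T_B = T₀.
J_AC = 9.93×10^-7 m⁴, J_CB = 5.48×10^-7 m⁴, so T_A = T₀·(J_AC/a)/((J_AC/a)+(J_CB/b)) = 310.5 N·m, T_B = 88.51 N·m.
τ in each portion: τ_AC = 8.81×10^6 Pa, τ_CB = 3.93×10^6 Pa; maximum is in AC.
τ_max = T_AC·r/J = 310.5·0.0282/9.93×10^-7 = 8.814×10^6 Pa.

8.81 MPa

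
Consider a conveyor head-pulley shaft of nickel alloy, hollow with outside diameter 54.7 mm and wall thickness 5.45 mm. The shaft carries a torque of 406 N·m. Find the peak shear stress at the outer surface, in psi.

J = π(d_o⁴ − d_i⁴)/32 = π(0.0547⁴ − 0.0438⁴)/32 = 5.176×10^-7 m⁴.
τ_max = T·r/J = 406.0 × 0.0274 / 5.176×10^-7 = 2.145×10^7 Pa.

3110 psi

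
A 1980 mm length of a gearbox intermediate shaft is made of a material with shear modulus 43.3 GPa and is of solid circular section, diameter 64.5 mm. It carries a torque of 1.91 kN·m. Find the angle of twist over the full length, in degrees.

2.95°

J = πd⁴/32 = π(0.0645)⁴/32 = 1.699×10^-6 m⁴.
θ = T·L/(G·J) = 1910 × 1.98 / (43.3×10⁹ × 1.699×10^-6) = 0.05140 rad.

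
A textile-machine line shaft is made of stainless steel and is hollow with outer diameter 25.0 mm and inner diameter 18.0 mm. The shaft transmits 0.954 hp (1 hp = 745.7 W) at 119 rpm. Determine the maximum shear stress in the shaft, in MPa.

ω = 2π·119/60 = 12.46 rad/s, so T = P/ω = 0.954×745.7 / 12.46 = 57.09 N·m.
J = π(d_o⁴ − d_i⁴)/32 = π(0.0250⁴ − 0.0180⁴)/32 = 2.804×10^-8 m⁴.
τ_max = T·r/J = 57.09 × 0.0125 / 2.804×10^-8 = 2.545×10^7 Pa.

25.4 MPa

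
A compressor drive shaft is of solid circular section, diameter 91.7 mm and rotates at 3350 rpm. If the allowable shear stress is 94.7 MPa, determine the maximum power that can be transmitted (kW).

J = πd⁴/32 = π(0.0917)⁴/32 = 6.942×10^-6 m⁴.
T_max = τ_allow·J/r = 9.47×10^7 × 6.942×10^-6 / 0.0459 = 14340 N·m.
ω = 2π·3350/60 = 350.8 rad/s, so P_max = T_max·ω = 5.030×10^6 W.

5030 kW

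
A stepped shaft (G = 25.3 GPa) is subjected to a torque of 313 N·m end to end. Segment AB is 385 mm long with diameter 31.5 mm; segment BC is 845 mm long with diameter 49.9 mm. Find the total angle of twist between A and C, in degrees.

J_AB = π(0.0315)⁴/32 = 9.67×10^-8 m⁴; J_BC = π(0.0499)⁴/32 = 6.09×10^-7 m⁴.
θ = (T/G)·Σ L_i/J_i = (313.0/25.3×10⁹)·(0.385/9.67×10^-8 + 0.845/6.09×10^-7) = 0.06645 rad.

3.81°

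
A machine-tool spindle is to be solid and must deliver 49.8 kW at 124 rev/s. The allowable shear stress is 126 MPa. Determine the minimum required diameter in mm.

ω = 2π·124 = 779.1 rad/s, so T = P/ω = 49.8×10³ / 779.1 = 63.92 N·m.
For a solid shaft τ_max = 16T/(πd³), so d = (16T/(π τ_allow))^(1/3) = (16·63.92/(π·1.26×10^8))^(1/3) = 0.01372 m.

13.7 mm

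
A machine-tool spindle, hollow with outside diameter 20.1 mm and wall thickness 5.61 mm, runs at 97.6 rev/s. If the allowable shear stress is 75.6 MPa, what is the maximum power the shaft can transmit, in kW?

J = π(d_o⁴ − d_i⁴)/32 = π(0.0201⁴ − 0.00888⁴)/32 = 1.541×10^-8 m⁴.
T_max = τ_allow·J/r = 7.56×10^7 × 1.541×10^-8 / 0.0100 = 116.0 N·m.
ω = 2π·97.6 = 613.2 rad/s, so P_max = T_max·ω = 7.111×10^4 W.

71.1 kW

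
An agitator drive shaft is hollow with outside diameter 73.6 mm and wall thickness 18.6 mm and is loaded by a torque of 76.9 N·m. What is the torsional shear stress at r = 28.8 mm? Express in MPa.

J = π(d_o⁴ − d_i⁴)/32 = π(0.0736⁴ − 0.0364⁴)/32 = 2.708×10^-6 m⁴.
Shear stress varies linearly with radius: τ = T·r/J = 76.90 × 0.0288 / 2.708×10^-6 = 8.177×10^5 Pa.

0.818 MPa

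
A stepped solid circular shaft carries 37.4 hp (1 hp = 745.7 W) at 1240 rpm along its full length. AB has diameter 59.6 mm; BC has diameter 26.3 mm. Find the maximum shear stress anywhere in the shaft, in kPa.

60100 kPa

ω = 2π·1240/60 = 129.9 rad/s, so T = P/ω = 37.4×745.7 / 129.9 = 214.8 N·m.
Under the same torque, τ_max = 16T/(πd³) is largest where d is smallest — segment BC (d = 26.3 mm).
τ_max = 16·214.8/(π·(0.0263)³) = 6.013×10^7 Pa.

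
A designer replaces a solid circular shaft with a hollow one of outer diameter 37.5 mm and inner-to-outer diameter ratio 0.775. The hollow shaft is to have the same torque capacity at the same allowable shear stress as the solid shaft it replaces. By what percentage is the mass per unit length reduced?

46.2 %

Equal τ_max and T ⇒ the solid shaft needs d_s³ = d_o³(1−k⁴), so d_s = 37.5·(1−0.775⁴)^(1/3) = 32.30 mm.
Area ratio A_h/A_s = d_o²(1−k²)/d_s² = (1−k²)/(1−k⁴)^(2/3) = 0.5382.
Mass saving = 1 − 0.5382 = 46.2 %.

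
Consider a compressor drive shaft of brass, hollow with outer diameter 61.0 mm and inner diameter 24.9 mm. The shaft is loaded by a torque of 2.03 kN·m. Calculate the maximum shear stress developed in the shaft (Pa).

J = π(d_o⁴ − d_i⁴)/32 = π(0.0610⁴ − 0.0249⁴)/32 = 1.322×10^-6 m⁴.
τ_max = T·r/J = 2030 × 0.0305 / 1.322×10^-6 = 4.685×10^7 Pa.

4.68e7 Pa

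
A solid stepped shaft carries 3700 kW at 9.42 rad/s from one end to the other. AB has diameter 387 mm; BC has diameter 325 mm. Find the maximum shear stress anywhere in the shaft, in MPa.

ω = 9.42 rad/s, so T = P/ω = 3700×10³ / 9.420 = 392800 N·m.
Under the same torque, τ_max = 16T/(πd³) is largest where d is smallest — segment BC (d = 325 mm).
τ_max = 16·392800/(π·(0.325)³) = 5.827×10^7 Pa.

58.3 MPa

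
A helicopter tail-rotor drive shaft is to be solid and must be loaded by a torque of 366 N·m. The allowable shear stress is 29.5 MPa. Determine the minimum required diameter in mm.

39.8 mm

For a solid shaft τ_max = 16T/(πd³), so d = (16T/(π τ_allow))^(1/3) = (16·366.0/(π·2.95×10^7))^(1/3) = 0.03983 m.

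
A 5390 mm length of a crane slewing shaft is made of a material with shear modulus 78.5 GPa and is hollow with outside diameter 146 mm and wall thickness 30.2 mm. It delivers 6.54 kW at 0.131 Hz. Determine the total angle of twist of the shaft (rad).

0.0139 rad

ω = 2π·0.131 = 0.8231 rad/s, so T = P/ω = 6.54×10³ / 0.8231 = 7946 N·m.
J = π(d_o⁴ − d_i⁴)/32 = π(0.146⁴ − 0.0856⁴)/32 = 3.934×10^-5 m⁴.
θ = T·L/(G·J) = 7946 × 5.39 / (78.5×10⁹ × 3.934×10^-5) = 0.01387 rad.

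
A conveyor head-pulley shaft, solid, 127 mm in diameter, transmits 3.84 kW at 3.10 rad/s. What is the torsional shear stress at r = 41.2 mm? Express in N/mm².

ω = 3.10 rad/s, so T = P/ω = 3.84×10³ / 3.100 = 1239 N·m.
J = πd⁴/32 = π(0.127)⁴/32 = 2.554×10^-5 m⁴.
Shear stress varies linearly with radius: τ = T·r/J = 1239 × 0.0412 / 2.554×10^-5 = 1.998×10^6 Pa.

2.00 N/mm²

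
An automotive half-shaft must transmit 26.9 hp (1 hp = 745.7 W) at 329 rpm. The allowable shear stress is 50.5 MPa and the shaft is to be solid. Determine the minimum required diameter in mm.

38.9 mm

ω = 2π·329/60 = 34.45 rad/s, so T = P/ω = 26.9×745.7 / 34.45 = 582.2 N·m.
For a solid shaft τ_max = 16T/(πd³), so d = (16T/(π τ_allow))^(1/3) = (16·582.2/(π·5.05×10^7))^(1/3) = 0.03887 m.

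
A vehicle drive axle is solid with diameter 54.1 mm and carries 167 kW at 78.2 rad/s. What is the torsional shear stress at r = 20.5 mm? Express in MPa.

ω = 78.2 rad/s, so T = P/ω = 167×10³ / 78.20 = 2136 N·m.
J = πd⁴/32 = π(0.0541)⁴/32 = 8.410×10^-7 m⁴.
Shear stress varies linearly with radius: τ = T·r/J = 2136 × 0.0205 / 8.410×10^-7 = 5.206×10^7 Pa.

52.1 MPa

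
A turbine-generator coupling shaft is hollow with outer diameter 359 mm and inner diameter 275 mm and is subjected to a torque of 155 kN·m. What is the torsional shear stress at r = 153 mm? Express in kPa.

22200 kPa

J = π(d_o⁴ − d_i⁴)/32 = π(0.359⁴ − 0.275⁴)/32 = 1.069×10^-3 m⁴.
Shear stress varies linearly with radius: τ = T·r/J = 155000 × 0.153 / 1.069×10^-3 = 2.218×10^7 Pa.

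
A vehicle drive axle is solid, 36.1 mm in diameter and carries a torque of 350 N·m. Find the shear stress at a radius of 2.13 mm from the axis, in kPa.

4470 kPa

J = πd⁴/32 = π(0.0361)⁴/32 = 1.667×10^-7 m⁴.
Shear stress varies linearly with radius: τ = T·r/J = 350.0 × 0.00213 / 1.667×10^-7 = 4.471×10^6 Pa.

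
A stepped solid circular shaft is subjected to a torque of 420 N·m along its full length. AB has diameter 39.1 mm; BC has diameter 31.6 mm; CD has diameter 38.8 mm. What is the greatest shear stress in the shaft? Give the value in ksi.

9.83 ksi

Under the same torque, τ_max = 16T/(πd³) is largest where d is smallest — segment BC (d = 31.6 mm).
τ_max = 16·420.0/(π·(0.0316)³) = 6.779×10^7 Pa.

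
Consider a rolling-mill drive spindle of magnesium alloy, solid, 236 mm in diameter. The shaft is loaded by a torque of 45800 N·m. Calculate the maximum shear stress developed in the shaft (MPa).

17.7 MPa

J = πd⁴/32 = π(0.236)⁴/32 = 3.045×10^-4 m⁴.
τ_max = T·r/J = 45800 × 0.118 / 3.045×10^-4 = 1.775×10^7 Pa.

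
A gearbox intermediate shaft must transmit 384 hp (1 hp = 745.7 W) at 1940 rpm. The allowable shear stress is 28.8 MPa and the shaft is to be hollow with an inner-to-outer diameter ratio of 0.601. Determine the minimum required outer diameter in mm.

ω = 2π·1940/60 = 203.2 rad/s, so T = P/ω = 384×745.7 / 203.2 = 1409 N·m.
For a hollow shaft with d_i/d_o = 0.601: τ_max = 16T/(π d_o³ (1−k⁴)), so d_o = [16T/(π τ_allow (1−k⁴))]^(1/3) = [16·1409/(π·2.88×10^7·0.8695)]^(1/3) = 0.06594 m.

65.9 mm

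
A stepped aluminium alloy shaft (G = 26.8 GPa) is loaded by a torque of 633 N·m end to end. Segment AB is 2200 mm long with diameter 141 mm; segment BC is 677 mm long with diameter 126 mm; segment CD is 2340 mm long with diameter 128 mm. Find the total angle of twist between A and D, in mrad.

4.08 mrad

J_AB = π(0.141)⁴/32 = 3.88×10^-5 m⁴; J_BC = π(0.126)⁴/32 = 2.47×10^-5 m⁴; J_CD = π(0.128)⁴/32 = 2.64×10^-5 m⁴.
θ = (T/G)·Σ L_i/J_i = (633.0/26.8×10⁹)·(2.20/3.88×10^-5 + 0.677/2.47×10^-5 + 2.34/2.64×10^-5) = 4.083×10^-3 rad.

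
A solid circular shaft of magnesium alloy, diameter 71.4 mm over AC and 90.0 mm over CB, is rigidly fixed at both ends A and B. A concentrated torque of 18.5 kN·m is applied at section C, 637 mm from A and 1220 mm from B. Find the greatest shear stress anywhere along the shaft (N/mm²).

112 N/mm²

Compatibility: T_A·a/J_AC = T_B·b/J_CB with T_A + T_B = T₀.
J_AC = 2.55×10^-6 m⁴, J_CB = 6.44×10^-6 m⁴, so T_A = T₀·(J_AC/a)/((J_AC/a)+(J_CB/b)) = 7981 N·m, T_B = 10520 N·m.
τ in each portion: τ_AC = 1.12×10^8 Pa, τ_CB = 7.35×10^7 Pa; maximum is in AC.
τ_max = T_AC·r/J = 7981·0.0357/2.55×10^-6 = 1.117×10^8 Pa.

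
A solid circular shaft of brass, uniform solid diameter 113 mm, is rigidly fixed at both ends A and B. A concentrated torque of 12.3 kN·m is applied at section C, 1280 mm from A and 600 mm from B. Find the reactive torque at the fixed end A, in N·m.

3930 N·m

With uniform GJ and both ends fixed, compatibility θ_AC = θ_CB gives T_A·a = T_B·b, together with T_A + T_B = T₀.
T_A = T₀·b/(a+b) = 12300·600/1880 = 3926 N·m; T_B = 8374 N·m.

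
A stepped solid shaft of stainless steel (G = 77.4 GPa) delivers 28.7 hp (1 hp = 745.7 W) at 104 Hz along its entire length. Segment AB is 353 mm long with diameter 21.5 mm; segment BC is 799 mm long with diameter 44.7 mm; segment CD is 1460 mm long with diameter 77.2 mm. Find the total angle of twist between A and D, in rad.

0.00816 rad

ω = 2π·104 = 653.5 rad/s, so T = P/ω = 28.7×745.7 / 653.5 = 32.75 N·m.
J_AB = π(0.0215)⁴/32 = 2.10×10^-8 m⁴; J_BC = π(0.0447)⁴/32 = 3.92×10^-7 m⁴; J_CD = π(0.0772)⁴/32 = 3.49×10^-6 m⁴.
θ = (T/G)·Σ L_i/J_i = (32.75/77.4×10⁹)·(0.353/2.10×10^-8 + 0.799/3.92×10^-7 + 1.46/3.49×10^-6) = 8.160×10^-3 rad.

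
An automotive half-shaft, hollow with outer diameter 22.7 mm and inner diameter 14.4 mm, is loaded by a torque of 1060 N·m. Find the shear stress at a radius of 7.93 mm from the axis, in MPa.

J = π(d_o⁴ − d_i⁴)/32 = π(0.0227⁴ − 0.0144⁴)/32 = 2.185×10^-8 m⁴.
Shear stress varies linearly with radius: τ = T·r/J = 1060 × 0.00793 / 2.185×10^-8 = 3.848×10^8 Pa.

385 MPa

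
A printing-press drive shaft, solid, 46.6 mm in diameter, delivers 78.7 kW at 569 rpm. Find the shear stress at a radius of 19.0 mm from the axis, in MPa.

ω = 2π·569/60 = 59.59 rad/s, so T = P/ω = 78.7×10³ / 59.59 = 1321 N·m.
J = πd⁴/32 = π(0.0466)⁴/32 = 4.630×10^-7 m⁴.
Shear stress varies linearly with radius: τ = T·r/J = 1321 × 0.0190 / 4.630×10^-7 = 5.421×10^7 Pa.

54.2 MPa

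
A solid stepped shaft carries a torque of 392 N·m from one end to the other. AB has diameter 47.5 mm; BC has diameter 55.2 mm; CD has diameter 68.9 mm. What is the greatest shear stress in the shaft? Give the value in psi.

2700 psi

Under the same torque, τ_max = 16T/(πd³) is largest where d is smallest — segment AB (d = 47.5 mm).
τ_max = 16·392.0/(π·(0.0475)³) = 1.863×10^7 Pa.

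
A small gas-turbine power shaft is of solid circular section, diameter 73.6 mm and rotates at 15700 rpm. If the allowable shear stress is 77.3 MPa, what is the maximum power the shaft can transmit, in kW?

J = πd⁴/32 = π(0.0736)⁴/32 = 2.881×10^-6 m⁴.
T_max = τ_allow·J/r = 7.73×10^7 × 2.881×10^-6 / 0.0368 = 6051 N·m.
ω = 2π·15700/60 = 1644 rad/s, so P_max = T_max·ω = 9.949×10^6 W.

9950 kW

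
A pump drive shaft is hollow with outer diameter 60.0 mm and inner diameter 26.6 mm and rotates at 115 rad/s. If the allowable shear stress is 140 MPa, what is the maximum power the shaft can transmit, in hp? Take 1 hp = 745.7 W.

880 hp

J = π(d_o⁴ − d_i⁴)/32 = π(0.0600⁴ − 0.0266⁴)/32 = 1.223×10^-6 m⁴.
T_max = τ_allow·J/r = 1.40×10^8 × 1.223×10^-6 / 0.0300 = 5708 N·m.
ω = 115 rad/s, so P_max = T_max·ω = 6.564×10^5 W.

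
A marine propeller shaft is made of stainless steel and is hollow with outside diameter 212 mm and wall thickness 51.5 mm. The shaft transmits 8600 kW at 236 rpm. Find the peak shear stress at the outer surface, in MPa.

200 MPa

ω = 2π·236/60 = 24.71 rad/s, so T = P/ω = 8600×10³ / 24.71 = 348000 N·m.
J = π(d_o⁴ − d_i⁴)/32 = π(0.212⁴ − 0.109⁴)/32 = 1.845×10^-4 m⁴.
τ_max = T·r/J = 348000 × 0.106 / 1.845×10^-4 = 2.000×10^8 Pa.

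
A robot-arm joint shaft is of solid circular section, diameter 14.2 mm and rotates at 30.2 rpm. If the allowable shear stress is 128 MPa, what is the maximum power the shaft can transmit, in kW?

0.228 kW

J = πd⁴/32 = π(0.0142)⁴/32 = 3.992×10^-9 m⁴.
T_max = τ_allow·J/r = 1.28×10^8 × 3.992×10^-9 / 0.00710 = 71.96 N·m.
ω = 2π·30.2/60 = 3.163 rad/s, so P_max = T_max·ω = 227.6 W.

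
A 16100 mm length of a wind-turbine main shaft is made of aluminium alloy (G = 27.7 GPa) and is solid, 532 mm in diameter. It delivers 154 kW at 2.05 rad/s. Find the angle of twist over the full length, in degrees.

ω = 2.05 rad/s, so T = P/ω = 154×10³ / 2.050 = 75120 N·m.
J = πd⁴/32 = π(0.532)⁴/32 = 7.864×10^-3 m⁴.
θ = T·L/(G·J) = 75120 × 16.1 / (27.7×10⁹ × 7.864×10^-3) = 5.552×10^-3 rad.

0.318°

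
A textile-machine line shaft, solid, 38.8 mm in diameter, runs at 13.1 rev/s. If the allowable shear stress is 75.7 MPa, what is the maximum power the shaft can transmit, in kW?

J = πd⁴/32 = π(0.0388)⁴/32 = 2.225×10^-7 m⁴.
T_max = τ_allow·J/r = 7.57×10^7 × 2.225×10^-7 / 0.0194 = 868.2 N·m.
ω = 2π·13.1 = 82.31 rad/s, so P_max = T_max·ω = 7.146×10^4 W.

71.5 kW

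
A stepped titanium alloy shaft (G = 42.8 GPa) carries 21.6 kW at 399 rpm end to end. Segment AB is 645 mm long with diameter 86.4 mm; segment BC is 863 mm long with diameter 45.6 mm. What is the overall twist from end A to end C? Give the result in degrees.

ω = 2π·399/60 = 41.78 rad/s, so T = P/ω = 21.6×10³ / 41.78 = 517.0 N·m.
J_AB = π(0.0864)⁴/32 = 5.47×10^-6 m⁴; J_BC = π(0.0456)⁴/32 = 4.24×10^-7 m⁴.
θ = (T/G)·Σ L_i/J_i = (517.0/42.8×10⁹)·(0.645/5.47×10^-6 + 0.863/4.24×10^-7) = 0.02598 rad.

1.49°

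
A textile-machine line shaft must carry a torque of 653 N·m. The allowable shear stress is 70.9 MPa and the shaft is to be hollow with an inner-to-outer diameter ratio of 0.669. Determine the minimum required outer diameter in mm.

For a hollow shaft with d_i/d_o = 0.669: τ_max = 16T/(π d_o³ (1−k⁴)), so d_o = [16T/(π τ_allow (1−k⁴))]^(1/3) = [16·653.0/(π·7.09×10^7·0.7997)]^(1/3) = 0.03885 m.

38.9 mm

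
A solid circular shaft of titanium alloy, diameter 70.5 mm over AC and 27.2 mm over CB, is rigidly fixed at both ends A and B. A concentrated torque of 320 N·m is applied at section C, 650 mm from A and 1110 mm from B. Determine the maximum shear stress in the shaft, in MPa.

Compatibility: T_A·a/J_AC = T_B·b/J_CB with T_A + T_B = T₀.
J_AC = 2.43×10^-6 m⁴, J_CB = 5.37×10^-8 m⁴, so T_A = T₀·(J_AC/a)/((J_AC/a)+(J_CB/b)) = 315.9 N·m, T_B = 4.099 N·m.
τ in each portion: τ_AC = 4.59×10^6 Pa, τ_CB = 1.04×10^6 Pa; maximum is in AC.
τ_max = T_AC·r/J = 315.9·0.0352/2.43×10^-6 = 4.591×10^6 Pa.

4.59 MPa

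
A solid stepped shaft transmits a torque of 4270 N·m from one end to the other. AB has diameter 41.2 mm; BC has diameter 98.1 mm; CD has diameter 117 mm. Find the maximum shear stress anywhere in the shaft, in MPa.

311 MPa

Under the same torque, τ_max = 16T/(πd³) is largest where d is smallest — segment AB (d = 41.2 mm).
τ_max = 16·4270/(π·(0.0412)³) = 3.110×10^8 Pa.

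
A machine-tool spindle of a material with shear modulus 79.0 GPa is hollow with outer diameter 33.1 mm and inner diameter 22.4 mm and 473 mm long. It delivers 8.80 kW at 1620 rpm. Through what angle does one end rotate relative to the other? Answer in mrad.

3.33 mrad

ω = 2π·1620/60 = 169.6 rad/s, so T = P/ω = 8.80×10³ / 169.6 = 51.87 N·m.
J = π(d_o⁴ − d_i⁴)/32 = π(0.0331⁴ − 0.0224⁴)/32 = 9.313×10^-8 m⁴.
θ = T·L/(G·J) = 51.87 × 0.473 / (79.0×10⁹ × 9.313×10^-8) = 3.335×10^-3 rad.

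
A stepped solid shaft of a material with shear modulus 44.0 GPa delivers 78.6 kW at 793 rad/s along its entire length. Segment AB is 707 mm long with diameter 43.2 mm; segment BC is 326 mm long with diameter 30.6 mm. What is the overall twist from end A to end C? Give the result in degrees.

0.756°

ω = 793 rad/s, so T = P/ω = 78.6×10³ / 793.0 = 99.12 N·m.
J_AB = π(0.0432)⁴/32 = 3.42×10^-7 m⁴; J_BC = π(0.0306)⁴/32 = 8.61×10^-8 m⁴.
θ = (T/G)·Σ L_i/J_i = (99.12/44.0×10⁹)·(0.707/3.42×10^-7 + 0.326/8.61×10^-8) = 0.01319 rad.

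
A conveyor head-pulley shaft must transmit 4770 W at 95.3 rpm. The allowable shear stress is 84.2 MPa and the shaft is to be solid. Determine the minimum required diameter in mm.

ω = 2π·95.3/60 = 9.980 rad/s, so T = P/ω = 4770 / 9.980 = 478.0 N·m.
For a solid shaft τ_max = 16T/(πd³), so d = (16T/(π τ_allow))^(1/3) = (16·478.0/(π·8.42×10^7))^(1/3) = 0.03069 m.

30.7 mm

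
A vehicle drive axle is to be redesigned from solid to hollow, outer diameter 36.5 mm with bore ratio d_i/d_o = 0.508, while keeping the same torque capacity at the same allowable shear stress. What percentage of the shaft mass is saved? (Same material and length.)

Equal τ_max and T ⇒ the solid shaft needs d_s³ = d_o³(1−k⁴), so d_s = 36.5·(1−0.508⁴)^(1/3) = 35.67 mm.
Area ratio A_h/A_s = d_o²(1−k²)/d_s² = (1−k²)/(1−k⁴)^(2/3) = 0.7768.
Mass saving = 1 − 0.7768 = 22.3 %.

22.3 %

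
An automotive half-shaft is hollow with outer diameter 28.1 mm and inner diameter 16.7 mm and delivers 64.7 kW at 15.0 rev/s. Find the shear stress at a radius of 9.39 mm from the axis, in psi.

17500 psi

ω = 2π·15.0 = 94.25 rad/s, so T = P/ω = 64.7×10³ / 94.25 = 686.5 N·m.
J = π(d_o⁴ − d_i⁴)/32 = π(0.0281⁴ − 0.0167⁴)/32 = 5.357×10^-8 m⁴.
Shear stress varies linearly with radius: τ = T·r/J = 686.5 × 0.00939 / 5.357×10^-8 = 1.203×10^8 Pa.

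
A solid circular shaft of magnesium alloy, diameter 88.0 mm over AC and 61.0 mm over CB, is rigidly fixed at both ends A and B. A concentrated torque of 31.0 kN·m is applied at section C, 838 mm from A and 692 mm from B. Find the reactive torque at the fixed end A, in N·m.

24200 N·m

Compatibility: T_A·a/J_AC = T_B·b/J_CB with T_A + T_B = T₀.
J_AC = 5.89×10^-6 m⁴, J_CB = 1.36×10^-6 m⁴, so T_A = T₀·(J_AC/a)/((J_AC/a)+(J_CB/b)) = 24230 N·m, T_B = 6774 N·m.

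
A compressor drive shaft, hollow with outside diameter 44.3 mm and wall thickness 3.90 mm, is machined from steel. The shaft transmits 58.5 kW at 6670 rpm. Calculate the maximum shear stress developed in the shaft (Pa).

9.10e6 Pa

ω = 2π·6670/60 = 698.5 rad/s, so T = P/ω = 58.5×10³ / 698.5 = 83.75 N·m.
J = π(d_o⁴ − d_i⁴)/32 = π(0.0443⁴ − 0.0365⁴)/32 = 2.039×10^-7 m⁴.
τ_max = T·r/J = 83.75 × 0.0221 / 2.039×10^-7 = 9.100×10^6 Pa.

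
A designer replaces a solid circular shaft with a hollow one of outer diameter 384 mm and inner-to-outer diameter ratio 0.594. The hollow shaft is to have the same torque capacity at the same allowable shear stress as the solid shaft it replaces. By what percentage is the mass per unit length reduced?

29.3 %

Equal τ_max and T ⇒ the solid shaft needs d_s³ = d_o³(1−k⁴), so d_s = 384·(1−0.594⁴)^(1/3) = 367.4 mm.
Area ratio A_h/A_s = d_o²(1−k²)/d_s² = (1−k²)/(1−k⁴)^(2/3) = 0.7071.
Mass saving = 1 − 0.7071 = 29.3 %.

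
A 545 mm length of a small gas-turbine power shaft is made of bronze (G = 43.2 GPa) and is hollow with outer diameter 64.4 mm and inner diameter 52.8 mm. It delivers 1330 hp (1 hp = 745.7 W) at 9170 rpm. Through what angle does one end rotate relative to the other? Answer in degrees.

ω = 2π·9170/60 = 960.3 rad/s, so T = P/ω = 1330×745.7 / 960.3 = 1033 N·m.
J = π(d_o⁴ − d_i⁴)/32 = π(0.0644⁴ − 0.0528⁴)/32 = 9.256×10^-7 m⁴.
θ = T·L/(G·J) = 1033 × 0.545 / (43.2×10⁹ × 9.256×10^-7) = 0.01408 rad.

0.807°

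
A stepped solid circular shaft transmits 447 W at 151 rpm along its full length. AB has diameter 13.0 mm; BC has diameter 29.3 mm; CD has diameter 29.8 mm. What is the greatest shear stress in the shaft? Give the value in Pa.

6.55e7 Pa

ω = 2π·151/60 = 15.81 rad/s, so T = P/ω = 447 / 15.81 = 28.27 N·m.
Under the same torque, τ_max = 16T/(πd³) is largest where d is smallest — segment AB (d = 13.0 mm).
τ_max = 16·28.27/(π·(0.0130)³) = 6.553×10^7 Pa.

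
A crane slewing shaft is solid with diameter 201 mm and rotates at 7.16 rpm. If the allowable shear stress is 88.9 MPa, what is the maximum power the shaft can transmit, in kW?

J = πd⁴/32 = π(0.201)⁴/32 = 1.602×10^-4 m⁴.
T_max = τ_allow·J/r = 8.89×10^7 × 1.602×10^-4 / 0.101 = 141700 N·m.
ω = 2π·7.16/60 = 0.7498 rad/s, so P_max = T_max·ω = 1.063×10^5 W.

106 kW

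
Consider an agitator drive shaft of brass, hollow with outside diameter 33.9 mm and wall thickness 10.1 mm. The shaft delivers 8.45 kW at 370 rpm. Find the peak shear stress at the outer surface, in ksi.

ω = 2π·370/60 = 38.75 rad/s, so T = P/ω = 8.45×10³ / 38.75 = 218.1 N·m.
J = π(d_o⁴ − d_i⁴)/32 = π(0.0339⁴ − 0.0137⁴)/32 = 1.262×10^-7 m⁴.
τ_max = T·r/J = 218.1 × 0.0169 / 1.262×10^-7 = 2.929×10^7 Pa.

4.25 ksi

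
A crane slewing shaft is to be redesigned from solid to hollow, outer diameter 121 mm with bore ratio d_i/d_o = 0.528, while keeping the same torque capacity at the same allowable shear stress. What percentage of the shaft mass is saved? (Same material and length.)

Equal τ_max and T ⇒ the solid shaft needs d_s³ = d_o³(1−k⁴), so d_s = 121·(1−0.528⁴)^(1/3) = 117.8 mm.
Area ratio A_h/A_s = d_o²(1−k²)/d_s² = (1−k²)/(1−k⁴)^(2/3) = 0.7612.
Mass saving = 1 − 0.7612 = 23.9 %.

23.9 %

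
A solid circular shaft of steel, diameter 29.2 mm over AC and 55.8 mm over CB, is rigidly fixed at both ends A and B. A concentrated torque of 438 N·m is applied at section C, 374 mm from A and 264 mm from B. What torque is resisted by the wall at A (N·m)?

Compatibility: T_A·a/J_AC = T_B·b/J_CB with T_A + T_B = T₀.
J_AC = 7.14×10^-8 m⁴, J_CB = 9.52×10^-7 m⁴, so T_A = T₀·(J_AC/a)/((J_AC/a)+(J_CB/b)) = 22.02 N·m, T_B = 416.0 N·m.

22.0 N·m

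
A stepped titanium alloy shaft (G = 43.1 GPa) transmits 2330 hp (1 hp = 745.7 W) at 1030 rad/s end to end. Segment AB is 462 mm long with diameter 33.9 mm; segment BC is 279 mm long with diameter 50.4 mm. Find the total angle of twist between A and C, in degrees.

ω = 1030 rad/s, so T = P/ω = 2330×745.7 / 1030 = 1687 N·m.
J_AB = π(0.0339)⁴/32 = 1.30×10^-7 m⁴; J_BC = π(0.0504)⁴/32 = 6.33×10^-7 m⁴.
θ = (T/G)·Σ L_i/J_i = (1687/43.1×10⁹)·(0.462/1.30×10^-7 + 0.279/6.33×10^-7) = 0.1567 rad.

8.98°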